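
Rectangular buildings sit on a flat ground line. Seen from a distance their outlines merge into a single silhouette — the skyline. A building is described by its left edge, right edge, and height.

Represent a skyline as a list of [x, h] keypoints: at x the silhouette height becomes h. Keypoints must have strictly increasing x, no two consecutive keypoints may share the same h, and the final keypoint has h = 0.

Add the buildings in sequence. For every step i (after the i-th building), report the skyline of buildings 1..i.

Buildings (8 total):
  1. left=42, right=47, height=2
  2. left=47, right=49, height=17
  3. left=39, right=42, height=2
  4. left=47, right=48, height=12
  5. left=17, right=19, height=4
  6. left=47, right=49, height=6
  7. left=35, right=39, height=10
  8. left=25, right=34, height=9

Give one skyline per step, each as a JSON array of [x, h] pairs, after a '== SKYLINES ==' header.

== SKYLINES ==
[[42,2],[47,0]]
[[42,2],[47,17],[49,0]]
[[39,2],[47,17],[49,0]]
[[39,2],[47,17],[49,0]]
[[17,4],[19,0],[39,2],[47,17],[49,0]]
[[17,4],[19,0],[39,2],[47,17],[49,0]]
[[17,4],[19,0],[35,10],[39,2],[47,17],[49,0]]
[[17,4],[19,0],[25,9],[34,0],[35,10],[39,2],[47,17],[49,0]]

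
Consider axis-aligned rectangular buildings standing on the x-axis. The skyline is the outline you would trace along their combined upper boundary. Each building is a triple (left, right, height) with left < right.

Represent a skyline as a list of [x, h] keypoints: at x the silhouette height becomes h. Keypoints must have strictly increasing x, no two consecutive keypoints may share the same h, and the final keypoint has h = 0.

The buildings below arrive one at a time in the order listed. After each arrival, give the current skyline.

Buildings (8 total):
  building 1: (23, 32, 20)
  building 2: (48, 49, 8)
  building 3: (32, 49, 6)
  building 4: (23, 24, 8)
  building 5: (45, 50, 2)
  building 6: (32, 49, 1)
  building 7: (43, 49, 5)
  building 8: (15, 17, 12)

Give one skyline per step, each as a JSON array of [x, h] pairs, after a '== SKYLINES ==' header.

== SKYLINES ==
[[23,20],[32,0]]
[[23,20],[32,0],[48,8],[49,0]]
[[23,20],[32,6],[48,8],[49,0]]
[[23,20],[32,6],[48,8],[49,0]]
[[23,20],[32,6],[48,8],[49,2],[50,0]]
[[23,20],[32,6],[48,8],[49,2],[50,0]]
[[23,20],[32,6],[48,8],[49,2],[50,0]]
[[15,12],[17,0],[23,20],[32,6],[48,8],[49,2],[50,0]]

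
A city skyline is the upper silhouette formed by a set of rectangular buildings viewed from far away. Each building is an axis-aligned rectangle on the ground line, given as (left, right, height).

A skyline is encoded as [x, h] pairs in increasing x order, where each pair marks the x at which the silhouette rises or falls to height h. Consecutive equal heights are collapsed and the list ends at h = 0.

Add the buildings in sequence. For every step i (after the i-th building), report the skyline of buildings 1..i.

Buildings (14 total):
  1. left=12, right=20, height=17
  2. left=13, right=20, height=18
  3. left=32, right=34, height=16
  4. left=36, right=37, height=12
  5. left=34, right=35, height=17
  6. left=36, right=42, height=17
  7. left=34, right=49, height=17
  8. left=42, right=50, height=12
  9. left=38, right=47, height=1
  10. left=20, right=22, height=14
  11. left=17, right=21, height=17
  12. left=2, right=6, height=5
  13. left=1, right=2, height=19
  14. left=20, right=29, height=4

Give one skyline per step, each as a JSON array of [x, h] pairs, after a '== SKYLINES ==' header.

== SKYLINES ==
[[12,17],[20,0]]
[[12,17],[13,18],[20,0]]
[[12,17],[13,18],[20,0],[32,16],[34,0]]
[[12,17],[13,18],[20,0],[32,16],[34,0],[36,12],[37,0]]
[[12,17],[13,18],[20,0],[32,16],[34,17],[35,0],[36,12],[37,0]]
[[12,17],[13,18],[20,0],[32,16],[34,17],[35,0],[36,17],[42,0]]
[[12,17],[13,18],[20,0],[32,16],[34,17],[49,0]]
[[12,17],[13,18],[20,0],[32,16],[34,17],[49,12],[50,0]]
[[12,17],[13,18],[20,0],[32,16],[34,17],[49,12],[50,0]]
[[12,17],[13,18],[20,14],[22,0],[32,16],[34,17],[49,12],[50,0]]
[[12,17],[13,18],[20,17],[21,14],[22,0],[32,16],[34,17],[49,12],[50,0]]
[[2,5],[6,0],[12,17],[13,18],[20,17],[21,14],[22,0],[32,16],[34,17],[49,12],[50,0]]
[[1,19],[2,5],[6,0],[12,17],[13,18],[20,17],[21,14],[22,0],[32,16],[34,17],[49,12],[50,0]]
[[1,19],[2,5],[6,0],[12,17],[13,18],[20,17],[21,14],[22,4],[29,0],[32,16],[34,17],[49,12],[50,0]]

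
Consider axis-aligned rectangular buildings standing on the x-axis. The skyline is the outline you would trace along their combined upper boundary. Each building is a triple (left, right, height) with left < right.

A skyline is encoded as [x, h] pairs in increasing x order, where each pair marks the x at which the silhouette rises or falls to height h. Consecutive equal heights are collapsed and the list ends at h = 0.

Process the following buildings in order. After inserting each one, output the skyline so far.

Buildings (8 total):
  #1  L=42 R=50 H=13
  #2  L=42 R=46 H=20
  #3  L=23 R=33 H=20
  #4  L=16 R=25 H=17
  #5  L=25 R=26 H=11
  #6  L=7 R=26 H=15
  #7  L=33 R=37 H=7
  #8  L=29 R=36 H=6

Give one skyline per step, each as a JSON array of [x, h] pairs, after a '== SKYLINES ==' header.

== SKYLINES ==
[[42,13],[50,0]]
[[42,20],[46,13],[50,0]]
[[23,20],[33,0],[42,20],[46,13],[50,0]]
[[16,17],[23,20],[33,0],[42,20],[46,13],[50,0]]
[[16,17],[23,20],[33,0],[42,20],[46,13],[50,0]]
[[7,15],[16,17],[23,20],[33,0],[42,20],[46,13],[50,0]]
[[7,15],[16,17],[23,20],[33,7],[37,0],[42,20],[46,13],[50,0]]
[[7,15],[16,17],[23,20],[33,7],[37,0],[42,20],[46,13],[50,0]]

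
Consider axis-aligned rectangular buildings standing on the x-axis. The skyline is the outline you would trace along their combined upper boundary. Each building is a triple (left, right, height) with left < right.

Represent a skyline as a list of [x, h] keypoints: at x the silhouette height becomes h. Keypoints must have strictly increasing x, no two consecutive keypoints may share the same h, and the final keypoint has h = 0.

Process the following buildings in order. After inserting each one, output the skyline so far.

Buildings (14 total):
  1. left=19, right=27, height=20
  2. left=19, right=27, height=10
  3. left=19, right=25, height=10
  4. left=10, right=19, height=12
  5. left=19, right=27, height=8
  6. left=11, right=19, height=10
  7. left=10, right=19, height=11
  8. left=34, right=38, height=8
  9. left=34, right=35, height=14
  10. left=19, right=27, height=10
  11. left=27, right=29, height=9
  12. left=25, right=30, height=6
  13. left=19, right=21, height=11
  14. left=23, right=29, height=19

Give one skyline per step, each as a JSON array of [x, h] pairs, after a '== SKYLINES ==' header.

== SKYLINES ==
[[19,20],[27,0]]
[[19,20],[27,0]]
[[19,20],[27,0]]
[[10,12],[19,20],[27,0]]
[[10,12],[19,20],[27,0]]
[[10,12],[19,20],[27,0]]
[[10,12],[19,20],[27,0]]
[[10,12],[19,20],[27,0],[34,8],[38,0]]
[[10,12],[19,20],[27,0],[34,14],[35,8],[38,0]]
[[10,12],[19,20],[27,0],[34,14],[35,8],[38,0]]
[[10,12],[19,20],[27,9],[29,0],[34,14],[35,8],[38,0]]
[[10,12],[19,20],[27,9],[29,6],[30,0],[34,14],[35,8],[38,0]]
[[10,12],[19,20],[27,9],[29,6],[30,0],[34,14],[35,8],[38,0]]
[[10,12],[19,20],[27,19],[29,6],[30,0],[34,14],[35,8],[38,0]]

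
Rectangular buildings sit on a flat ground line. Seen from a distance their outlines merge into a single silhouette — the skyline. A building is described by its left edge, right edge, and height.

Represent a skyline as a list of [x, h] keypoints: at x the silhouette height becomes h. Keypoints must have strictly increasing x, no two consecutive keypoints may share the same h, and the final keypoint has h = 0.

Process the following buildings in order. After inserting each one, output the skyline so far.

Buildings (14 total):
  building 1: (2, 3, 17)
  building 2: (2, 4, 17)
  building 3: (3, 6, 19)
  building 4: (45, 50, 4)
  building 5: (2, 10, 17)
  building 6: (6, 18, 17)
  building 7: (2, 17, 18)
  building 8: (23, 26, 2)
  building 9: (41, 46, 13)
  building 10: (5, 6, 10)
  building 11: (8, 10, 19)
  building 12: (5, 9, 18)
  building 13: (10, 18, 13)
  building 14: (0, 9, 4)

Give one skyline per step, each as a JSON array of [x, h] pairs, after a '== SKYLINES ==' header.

== SKYLINES ==
[[2,17],[3,0]]
[[2,17],[4,0]]
[[2,17],[3,19],[6,0]]
[[2,17],[3,19],[6,0],[45,4],[50,0]]
[[2,17],[3,19],[6,17],[10,0],[45,4],[50,0]]
[[2,17],[3,19],[6,17],[18,0],[45,4],[50,0]]
[[2,18],[3,19],[6,18],[17,17],[18,0],[45,4],[50,0]]
[[2,18],[3,19],[6,18],[17,17],[18,0],[23,2],[26,0],[45,4],[50,0]]
[[2,18],[3,19],[6,18],[17,17],[18,0],[23,2],[26,0],[41,13],[46,4],[50,0]]
[[2,18],[3,19],[6,18],[17,17],[18,0],[23,2],[26,0],[41,13],[46,4],[50,0]]
[[2,18],[3,19],[6,18],[8,19],[10,18],[17,17],[18,0],[23,2],[26,0],[41,13],[46,4],[50,0]]
[[2,18],[3,19],[6,18],[8,19],[10,18],[17,17],[18,0],[23,2],[26,0],[41,13],[46,4],[50,0]]
[[2,18],[3,19],[6,18],[8,19],[10,18],[17,17],[18,0],[23,2],[26,0],[41,13],[46,4],[50,0]]
[[0,4],[2,18],[3,19],[6,18],[8,19],[10,18],[17,17],[18,0],[23,2],[26,0],[41,13],[46,4],[50,0]]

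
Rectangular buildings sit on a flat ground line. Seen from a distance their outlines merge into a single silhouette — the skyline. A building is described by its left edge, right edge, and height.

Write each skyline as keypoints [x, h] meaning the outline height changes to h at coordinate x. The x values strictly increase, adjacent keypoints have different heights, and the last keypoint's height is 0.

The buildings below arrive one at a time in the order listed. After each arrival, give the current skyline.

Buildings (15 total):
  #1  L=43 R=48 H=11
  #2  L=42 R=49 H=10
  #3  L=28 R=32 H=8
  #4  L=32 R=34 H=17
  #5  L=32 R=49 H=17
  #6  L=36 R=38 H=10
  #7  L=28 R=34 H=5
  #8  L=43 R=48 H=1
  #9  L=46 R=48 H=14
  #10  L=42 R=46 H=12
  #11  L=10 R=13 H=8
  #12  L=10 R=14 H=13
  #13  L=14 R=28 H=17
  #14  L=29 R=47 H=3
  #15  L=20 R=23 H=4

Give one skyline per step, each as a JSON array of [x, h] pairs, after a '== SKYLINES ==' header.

== SKYLINES ==
[[43,11],[48,0]]
[[42,10],[43,11],[48,10],[49,0]]
[[28,8],[32,0],[42,10],[43,11],[48,10],[49,0]]
[[28,8],[32,17],[34,0],[42,10],[43,11],[48,10],[49,0]]
[[28,8],[32,17],[49,0]]
[[28,8],[32,17],[49,0]]
[[28,8],[32,17],[49,0]]
[[28,8],[32,17],[49,0]]
[[28,8],[32,17],[49,0]]
[[28,8],[32,17],[49,0]]
[[10,8],[13,0],[28,8],[32,17],[49,0]]
[[10,13],[14,0],[28,8],[32,17],[49,0]]
[[10,13],[14,17],[28,8],[32,17],[49,0]]
[[10,13],[14,17],[28,8],[32,17],[49,0]]
[[10,13],[14,17],[28,8],[32,17],[49,0]]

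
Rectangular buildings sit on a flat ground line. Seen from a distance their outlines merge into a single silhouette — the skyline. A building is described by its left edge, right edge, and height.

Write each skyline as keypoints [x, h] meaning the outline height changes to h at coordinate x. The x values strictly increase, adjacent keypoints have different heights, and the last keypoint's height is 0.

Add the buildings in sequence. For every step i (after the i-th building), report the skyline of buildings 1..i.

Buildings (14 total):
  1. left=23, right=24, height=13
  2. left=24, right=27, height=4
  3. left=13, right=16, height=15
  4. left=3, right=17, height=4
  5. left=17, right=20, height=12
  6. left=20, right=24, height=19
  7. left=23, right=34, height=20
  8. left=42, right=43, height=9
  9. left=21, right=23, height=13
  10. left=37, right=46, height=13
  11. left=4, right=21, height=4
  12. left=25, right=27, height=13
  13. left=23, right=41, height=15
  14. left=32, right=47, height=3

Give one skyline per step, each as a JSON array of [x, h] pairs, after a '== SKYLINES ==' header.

== SKYLINES ==
[[23,13],[24,0]]
[[23,13],[24,4],[27,0]]
[[13,15],[16,0],[23,13],[24,4],[27,0]]
[[3,4],[13,15],[16,4],[17,0],[23,13],[24,4],[27,0]]
[[3,4],[13,15],[16,4],[17,12],[20,0],[23,13],[24,4],[27,0]]
[[3,4],[13,15],[16,4],[17,12],[20,19],[24,4],[27,0]]
[[3,4],[13,15],[16,4],[17,12],[20,19],[23,20],[34,0]]
[[3,4],[13,15],[16,4],[17,12],[20,19],[23,20],[34,0],[42,9],[43,0]]
[[3,4],[13,15],[16,4],[17,12],[20,19],[23,20],[34,0],[42,9],[43,0]]
[[3,4],[13,15],[16,4],[17,12],[20,19],[23,20],[34,0],[37,13],[46,0]]
[[3,4],[13,15],[16,4],[17,12],[20,19],[23,20],[34,0],[37,13],[46,0]]
[[3,4],[13,15],[16,4],[17,12],[20,19],[23,20],[34,0],[37,13],[46,0]]
[[3,4],[13,15],[16,4],[17,12],[20,19],[23,20],[34,15],[41,13],[46,0]]
[[3,4],[13,15],[16,4],[17,12],[20,19],[23,20],[34,15],[41,13],[46,3],[47,0]]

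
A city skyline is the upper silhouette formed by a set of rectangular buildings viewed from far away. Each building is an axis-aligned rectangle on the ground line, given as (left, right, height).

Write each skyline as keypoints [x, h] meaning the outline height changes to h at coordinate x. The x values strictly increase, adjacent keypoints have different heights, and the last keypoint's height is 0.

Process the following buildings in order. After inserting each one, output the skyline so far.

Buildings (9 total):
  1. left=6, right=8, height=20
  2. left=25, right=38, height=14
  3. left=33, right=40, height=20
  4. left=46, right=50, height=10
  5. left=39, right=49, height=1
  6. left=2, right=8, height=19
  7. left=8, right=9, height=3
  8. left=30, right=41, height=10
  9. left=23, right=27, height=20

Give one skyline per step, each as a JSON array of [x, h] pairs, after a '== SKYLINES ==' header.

== SKYLINES ==
[[6,20],[8,0]]
[[6,20],[8,0],[25,14],[38,0]]
[[6,20],[8,0],[25,14],[33,20],[40,0]]
[[6,20],[8,0],[25,14],[33,20],[40,0],[46,10],[50,0]]
[[6,20],[8,0],[25,14],[33,20],[40,1],[46,10],[50,0]]
[[2,19],[6,20],[8,0],[25,14],[33,20],[40,1],[46,10],[50,0]]
[[2,19],[6,20],[8,3],[9,0],[25,14],[33,20],[40,1],[46,10],[50,0]]
[[2,19],[6,20],[8,3],[9,0],[25,14],[33,20],[40,10],[41,1],[46,10],[50,0]]
[[2,19],[6,20],[8,3],[9,0],[23,20],[27,14],[33,20],[40,10],[41,1],[46,10],[50,0]]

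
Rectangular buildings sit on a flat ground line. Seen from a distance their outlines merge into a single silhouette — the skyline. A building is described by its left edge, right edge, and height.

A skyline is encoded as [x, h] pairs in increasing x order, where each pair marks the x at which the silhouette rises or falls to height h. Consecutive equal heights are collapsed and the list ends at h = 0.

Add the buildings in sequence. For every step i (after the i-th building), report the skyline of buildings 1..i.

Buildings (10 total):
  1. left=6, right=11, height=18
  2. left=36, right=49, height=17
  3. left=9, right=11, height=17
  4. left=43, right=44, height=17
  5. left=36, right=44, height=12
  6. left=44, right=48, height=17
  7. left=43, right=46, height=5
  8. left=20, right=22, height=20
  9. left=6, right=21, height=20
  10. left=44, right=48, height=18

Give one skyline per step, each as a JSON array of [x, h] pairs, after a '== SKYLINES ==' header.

== SKYLINES ==
[[6,18],[11,0]]
[[6,18],[11,0],[36,17],[49,0]]
[[6,18],[11,0],[36,17],[49,0]]
[[6,18],[11,0],[36,17],[49,0]]
[[6,18],[11,0],[36,17],[49,0]]
[[6,18],[11,0],[36,17],[49,0]]
[[6,18],[11,0],[36,17],[49,0]]
[[6,18],[11,0],[20,20],[22,0],[36,17],[49,0]]
[[6,20],[22,0],[36,17],[49,0]]
[[6,20],[22,0],[36,17],[44,18],[48,17],[49,0]]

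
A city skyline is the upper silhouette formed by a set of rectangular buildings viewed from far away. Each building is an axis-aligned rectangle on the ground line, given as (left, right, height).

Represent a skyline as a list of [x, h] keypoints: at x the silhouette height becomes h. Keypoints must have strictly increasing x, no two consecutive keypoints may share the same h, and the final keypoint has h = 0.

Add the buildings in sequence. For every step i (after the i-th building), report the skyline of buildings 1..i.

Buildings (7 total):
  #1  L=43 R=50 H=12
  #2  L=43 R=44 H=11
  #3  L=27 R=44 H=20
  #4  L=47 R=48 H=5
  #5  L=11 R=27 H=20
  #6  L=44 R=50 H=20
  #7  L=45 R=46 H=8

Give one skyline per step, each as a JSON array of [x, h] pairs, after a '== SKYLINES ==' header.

== SKYLINES ==
[[43,12],[50,0]]
[[43,12],[50,0]]
[[27,20],[44,12],[50,0]]
[[27,20],[44,12],[50,0]]
[[11,20],[44,12],[50,0]]
[[11,20],[50,0]]
[[11,20],[50,0]]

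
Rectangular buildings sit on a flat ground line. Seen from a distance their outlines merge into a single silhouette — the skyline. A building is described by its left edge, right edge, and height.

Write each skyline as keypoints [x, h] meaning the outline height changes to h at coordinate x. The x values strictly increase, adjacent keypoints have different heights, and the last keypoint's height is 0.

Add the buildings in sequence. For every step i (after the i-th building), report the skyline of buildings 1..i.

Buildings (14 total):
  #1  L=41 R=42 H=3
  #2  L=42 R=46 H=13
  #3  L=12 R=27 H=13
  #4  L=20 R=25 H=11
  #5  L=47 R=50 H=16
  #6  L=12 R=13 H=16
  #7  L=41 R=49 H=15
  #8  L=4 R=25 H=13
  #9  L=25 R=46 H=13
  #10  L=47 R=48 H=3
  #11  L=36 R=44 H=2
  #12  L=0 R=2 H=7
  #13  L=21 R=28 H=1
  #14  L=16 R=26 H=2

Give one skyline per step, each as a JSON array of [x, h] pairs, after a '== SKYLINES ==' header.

== SKYLINES ==
[[41,3],[42,0]]
[[41,3],[42,13],[46,0]]
[[12,13],[27,0],[41,3],[42,13],[46,0]]
[[12,13],[27,0],[41,3],[42,13],[46,0]]
[[12,13],[27,0],[41,3],[42,13],[46,0],[47,16],[50,0]]
[[12,16],[13,13],[27,0],[41,3],[42,13],[46,0],[47,16],[50,0]]
[[12,16],[13,13],[27,0],[41,15],[47,16],[50,0]]
[[4,13],[12,16],[13,13],[27,0],[41,15],[47,16],[50,0]]
[[4,13],[12,16],[13,13],[41,15],[47,16],[50,0]]
[[4,13],[12,16],[13,13],[41,15],[47,16],[50,0]]
[[4,13],[12,16],[13,13],[41,15],[47,16],[50,0]]
[[0,7],[2,0],[4,13],[12,16],[13,13],[41,15],[47,16],[50,0]]
[[0,7],[2,0],[4,13],[12,16],[13,13],[41,15],[47,16],[50,0]]
[[0,7],[2,0],[4,13],[12,16],[13,13],[41,15],[47,16],[50,0]]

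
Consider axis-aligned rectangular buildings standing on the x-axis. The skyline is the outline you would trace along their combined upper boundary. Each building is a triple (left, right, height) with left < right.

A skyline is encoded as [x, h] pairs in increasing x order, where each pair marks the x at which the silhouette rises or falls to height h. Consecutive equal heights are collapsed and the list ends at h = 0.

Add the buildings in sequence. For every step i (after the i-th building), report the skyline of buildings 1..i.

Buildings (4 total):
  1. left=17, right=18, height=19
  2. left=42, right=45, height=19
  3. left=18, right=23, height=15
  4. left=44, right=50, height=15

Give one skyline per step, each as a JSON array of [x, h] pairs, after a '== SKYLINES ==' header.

== SKYLINES ==
[[17,19],[18,0]]
[[17,19],[18,0],[42,19],[45,0]]
[[17,19],[18,15],[23,0],[42,19],[45,0]]
[[17,19],[18,15],[23,0],[42,19],[45,15],[50,0]]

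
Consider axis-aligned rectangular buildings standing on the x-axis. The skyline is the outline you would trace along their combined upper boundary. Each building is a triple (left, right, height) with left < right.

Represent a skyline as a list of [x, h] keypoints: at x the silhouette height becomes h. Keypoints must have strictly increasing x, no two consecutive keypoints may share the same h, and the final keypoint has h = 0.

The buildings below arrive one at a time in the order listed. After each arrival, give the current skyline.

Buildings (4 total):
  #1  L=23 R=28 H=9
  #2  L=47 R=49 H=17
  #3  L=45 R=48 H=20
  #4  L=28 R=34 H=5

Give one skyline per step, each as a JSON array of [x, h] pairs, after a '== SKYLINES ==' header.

== SKYLINES ==
[[23,9],[28,0]]
[[23,9],[28,0],[47,17],[49,0]]
[[23,9],[28,0],[45,20],[48,17],[49,0]]
[[23,9],[28,5],[34,0],[45,20],[48,17],[49,0]]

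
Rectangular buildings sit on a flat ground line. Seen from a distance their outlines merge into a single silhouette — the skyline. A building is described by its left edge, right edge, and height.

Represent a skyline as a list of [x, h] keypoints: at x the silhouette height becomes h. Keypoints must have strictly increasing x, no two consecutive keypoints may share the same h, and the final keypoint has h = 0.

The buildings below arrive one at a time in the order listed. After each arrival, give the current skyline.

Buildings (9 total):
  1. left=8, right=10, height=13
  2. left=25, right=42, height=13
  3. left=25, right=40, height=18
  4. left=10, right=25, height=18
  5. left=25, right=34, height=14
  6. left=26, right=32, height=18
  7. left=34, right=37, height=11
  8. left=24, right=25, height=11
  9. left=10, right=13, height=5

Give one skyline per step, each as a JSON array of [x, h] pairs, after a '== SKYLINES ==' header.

== SKYLINES ==
[[8,13],[10,0]]
[[8,13],[10,0],[25,13],[42,0]]
[[8,13],[10,0],[25,18],[40,13],[42,0]]
[[8,13],[10,18],[40,13],[42,0]]
[[8,13],[10,18],[40,13],[42,0]]
[[8,13],[10,18],[40,13],[42,0]]
[[8,13],[10,18],[40,13],[42,0]]
[[8,13],[10,18],[40,13],[42,0]]
[[8,13],[10,18],[40,13],[42,0]]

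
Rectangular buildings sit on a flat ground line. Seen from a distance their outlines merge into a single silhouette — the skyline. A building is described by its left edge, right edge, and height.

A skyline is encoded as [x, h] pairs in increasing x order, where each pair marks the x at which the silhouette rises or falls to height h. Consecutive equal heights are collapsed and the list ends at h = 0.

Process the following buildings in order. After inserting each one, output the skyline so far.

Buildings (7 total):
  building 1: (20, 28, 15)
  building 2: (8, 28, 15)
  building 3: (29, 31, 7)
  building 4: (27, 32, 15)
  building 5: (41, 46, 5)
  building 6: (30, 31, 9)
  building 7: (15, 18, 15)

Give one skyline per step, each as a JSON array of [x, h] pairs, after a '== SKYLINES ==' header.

== SKYLINES ==
[[20,15],[28,0]]
[[8,15],[28,0]]
[[8,15],[28,0],[29,7],[31,0]]
[[8,15],[32,0]]
[[8,15],[32,0],[41,5],[46,0]]
[[8,15],[32,0],[41,5],[46,0]]
[[8,15],[32,0],[41,5],[46,0]]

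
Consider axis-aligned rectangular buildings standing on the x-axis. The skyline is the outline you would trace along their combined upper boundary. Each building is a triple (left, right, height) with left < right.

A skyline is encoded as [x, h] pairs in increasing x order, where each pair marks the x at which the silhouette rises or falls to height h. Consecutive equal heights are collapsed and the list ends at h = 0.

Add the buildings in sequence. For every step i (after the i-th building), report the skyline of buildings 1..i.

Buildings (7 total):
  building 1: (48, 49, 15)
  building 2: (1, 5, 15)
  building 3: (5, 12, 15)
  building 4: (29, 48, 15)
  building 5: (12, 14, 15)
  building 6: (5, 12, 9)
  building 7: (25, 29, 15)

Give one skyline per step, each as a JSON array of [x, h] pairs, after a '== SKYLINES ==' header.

== SKYLINES ==
[[48,15],[49,0]]
[[1,15],[5,0],[48,15],[49,0]]
[[1,15],[12,0],[48,15],[49,0]]
[[1,15],[12,0],[29,15],[49,0]]
[[1,15],[14,0],[29,15],[49,0]]
[[1,15],[14,0],[29,15],[49,0]]
[[1,15],[14,0],[25,15],[49,0]]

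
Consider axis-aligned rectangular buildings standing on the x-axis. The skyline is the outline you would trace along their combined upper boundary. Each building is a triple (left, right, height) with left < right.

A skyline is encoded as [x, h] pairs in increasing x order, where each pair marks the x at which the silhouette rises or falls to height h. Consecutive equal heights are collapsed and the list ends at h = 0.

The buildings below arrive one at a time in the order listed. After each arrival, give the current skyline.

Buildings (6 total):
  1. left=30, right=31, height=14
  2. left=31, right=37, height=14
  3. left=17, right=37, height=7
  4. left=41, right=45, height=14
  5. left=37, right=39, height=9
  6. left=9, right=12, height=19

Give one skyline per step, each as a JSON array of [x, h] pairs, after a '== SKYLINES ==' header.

== SKYLINES ==
[[30,14],[31,0]]
[[30,14],[37,0]]
[[17,7],[30,14],[37,0]]
[[17,7],[30,14],[37,0],[41,14],[45,0]]
[[17,7],[30,14],[37,9],[39,0],[41,14],[45,0]]
[[9,19],[12,0],[17,7],[30,14],[37,9],[39,0],[41,14],[45,0]]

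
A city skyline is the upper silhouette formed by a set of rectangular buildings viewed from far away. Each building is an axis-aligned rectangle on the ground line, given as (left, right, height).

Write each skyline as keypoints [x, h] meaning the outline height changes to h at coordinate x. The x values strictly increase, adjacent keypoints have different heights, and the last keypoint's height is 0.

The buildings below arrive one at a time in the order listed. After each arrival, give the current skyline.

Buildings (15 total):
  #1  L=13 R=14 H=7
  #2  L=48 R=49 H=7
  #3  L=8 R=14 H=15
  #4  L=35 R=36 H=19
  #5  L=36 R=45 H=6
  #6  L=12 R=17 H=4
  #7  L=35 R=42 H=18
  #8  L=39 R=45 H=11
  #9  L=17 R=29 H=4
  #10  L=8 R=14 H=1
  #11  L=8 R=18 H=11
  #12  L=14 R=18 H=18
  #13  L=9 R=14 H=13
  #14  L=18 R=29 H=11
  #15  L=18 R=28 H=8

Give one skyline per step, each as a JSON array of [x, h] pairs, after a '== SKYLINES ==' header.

== SKYLINES ==
[[13,7],[14,0]]
[[13,7],[14,0],[48,7],[49,0]]
[[8,15],[14,0],[48,7],[49,0]]
[[8,15],[14,0],[35,19],[36,0],[48,7],[49,0]]
[[8,15],[14,0],[35,19],[36,6],[45,0],[48,7],[49,0]]
[[8,15],[14,4],[17,0],[35,19],[36,6],[45,0],[48,7],[49,0]]
[[8,15],[14,4],[17,0],[35,19],[36,18],[42,6],[45,0],[48,7],[49,0]]
[[8,15],[14,4],[17,0],[35,19],[36,18],[42,11],[45,0],[48,7],[49,0]]
[[8,15],[14,4],[29,0],[35,19],[36,18],[42,11],[45,0],[48,7],[49,0]]
[[8,15],[14,4],[29,0],[35,19],[36,18],[42,11],[45,0],[48,7],[49,0]]
[[8,15],[14,11],[18,4],[29,0],[35,19],[36,18],[42,11],[45,0],[48,7],[49,0]]
[[8,15],[14,18],[18,4],[29,0],[35,19],[36,18],[42,11],[45,0],[48,7],[49,0]]
[[8,15],[14,18],[18,4],[29,0],[35,19],[36,18],[42,11],[45,0],[48,7],[49,0]]
[[8,15],[14,18],[18,11],[29,0],[35,19],[36,18],[42,11],[45,0],[48,7],[49,0]]
[[8,15],[14,18],[18,11],[29,0],[35,19],[36,18],[42,11],[45,0],[48,7],[49,0]]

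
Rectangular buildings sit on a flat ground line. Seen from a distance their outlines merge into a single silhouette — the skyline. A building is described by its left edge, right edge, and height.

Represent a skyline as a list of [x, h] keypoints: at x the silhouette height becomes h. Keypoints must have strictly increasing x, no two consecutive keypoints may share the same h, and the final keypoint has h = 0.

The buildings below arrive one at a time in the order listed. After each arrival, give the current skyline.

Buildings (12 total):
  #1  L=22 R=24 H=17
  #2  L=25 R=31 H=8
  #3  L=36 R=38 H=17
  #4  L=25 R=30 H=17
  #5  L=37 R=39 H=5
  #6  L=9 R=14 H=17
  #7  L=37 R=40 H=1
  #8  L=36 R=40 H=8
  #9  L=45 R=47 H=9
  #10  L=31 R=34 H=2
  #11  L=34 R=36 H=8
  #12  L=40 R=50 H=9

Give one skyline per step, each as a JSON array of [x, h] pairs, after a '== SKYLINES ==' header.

== SKYLINES ==
[[22,17],[24,0]]
[[22,17],[24,0],[25,8],[31,0]]
[[22,17],[24,0],[25,8],[31,0],[36,17],[38,0]]
[[22,17],[24,0],[25,17],[30,8],[31,0],[36,17],[38,0]]
[[22,17],[24,0],[25,17],[30,8],[31,0],[36,17],[38,5],[39,0]]
[[9,17],[14,0],[22,17],[24,0],[25,17],[30,8],[31,0],[36,17],[38,5],[39,0]]
[[9,17],[14,0],[22,17],[24,0],[25,17],[30,8],[31,0],[36,17],[38,5],[39,1],[40,0]]
[[9,17],[14,0],[22,17],[24,0],[25,17],[30,8],[31,0],[36,17],[38,8],[40,0]]
[[9,17],[14,0],[22,17],[24,0],[25,17],[30,8],[31,0],[36,17],[38,8],[40,0],[45,9],[47,0]]
[[9,17],[14,0],[22,17],[24,0],[25,17],[30,8],[31,2],[34,0],[36,17],[38,8],[40,0],[45,9],[47,0]]
[[9,17],[14,0],[22,17],[24,0],[25,17],[30,8],[31,2],[34,8],[36,17],[38,8],[40,0],[45,9],[47,0]]
[[9,17],[14,0],[22,17],[24,0],[25,17],[30,8],[31,2],[34,8],[36,17],[38,8],[40,9],[50,0]]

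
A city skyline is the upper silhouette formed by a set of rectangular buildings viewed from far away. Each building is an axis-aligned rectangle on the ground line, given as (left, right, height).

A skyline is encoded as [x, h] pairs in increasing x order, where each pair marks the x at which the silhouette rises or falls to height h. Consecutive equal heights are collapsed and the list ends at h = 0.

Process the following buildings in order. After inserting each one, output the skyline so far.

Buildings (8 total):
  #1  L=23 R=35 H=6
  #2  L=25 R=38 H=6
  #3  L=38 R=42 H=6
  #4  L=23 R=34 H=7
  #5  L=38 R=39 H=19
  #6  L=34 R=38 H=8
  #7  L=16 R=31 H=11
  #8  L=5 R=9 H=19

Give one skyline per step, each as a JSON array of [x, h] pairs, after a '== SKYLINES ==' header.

== SKYLINES ==
[[23,6],[35,0]]
[[23,6],[38,0]]
[[23,6],[42,0]]
[[23,7],[34,6],[42,0]]
[[23,7],[34,6],[38,19],[39,6],[42,0]]
[[23,7],[34,8],[38,19],[39,6],[42,0]]
[[16,11],[31,7],[34,8],[38,19],[39,6],[42,0]]
[[5,19],[9,0],[16,11],[31,7],[34,8],[38,19],[39,6],[42,0]]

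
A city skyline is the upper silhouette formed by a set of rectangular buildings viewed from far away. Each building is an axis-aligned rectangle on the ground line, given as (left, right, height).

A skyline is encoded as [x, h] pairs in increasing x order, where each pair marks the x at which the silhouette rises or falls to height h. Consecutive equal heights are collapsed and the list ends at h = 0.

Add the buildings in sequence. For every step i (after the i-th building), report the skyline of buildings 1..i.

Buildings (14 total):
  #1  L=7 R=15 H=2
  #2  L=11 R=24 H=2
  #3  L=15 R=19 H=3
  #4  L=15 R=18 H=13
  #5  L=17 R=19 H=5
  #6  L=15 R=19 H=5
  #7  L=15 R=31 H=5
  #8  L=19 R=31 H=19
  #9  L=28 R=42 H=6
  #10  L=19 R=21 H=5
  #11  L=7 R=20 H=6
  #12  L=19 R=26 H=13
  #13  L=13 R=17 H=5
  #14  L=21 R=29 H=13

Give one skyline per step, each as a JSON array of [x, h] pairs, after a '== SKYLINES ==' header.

== SKYLINES ==
[[7,2],[15,0]]
[[7,2],[24,0]]
[[7,2],[15,3],[19,2],[24,0]]
[[7,2],[15,13],[18,3],[19,2],[24,0]]
[[7,2],[15,13],[18,5],[19,2],[24,0]]
[[7,2],[15,13],[18,5],[19,2],[24,0]]
[[7,2],[15,13],[18,5],[31,0]]
[[7,2],[15,13],[18,5],[19,19],[31,0]]
[[7,2],[15,13],[18,5],[19,19],[31,6],[42,0]]
[[7,2],[15,13],[18,5],[19,19],[31,6],[42,0]]
[[7,6],[15,13],[18,6],[19,19],[31,6],[42,0]]
[[7,6],[15,13],[18,6],[19,19],[31,6],[42,0]]
[[7,6],[15,13],[18,6],[19,19],[31,6],[42,0]]
[[7,6],[15,13],[18,6],[19,19],[31,6],[42,0]]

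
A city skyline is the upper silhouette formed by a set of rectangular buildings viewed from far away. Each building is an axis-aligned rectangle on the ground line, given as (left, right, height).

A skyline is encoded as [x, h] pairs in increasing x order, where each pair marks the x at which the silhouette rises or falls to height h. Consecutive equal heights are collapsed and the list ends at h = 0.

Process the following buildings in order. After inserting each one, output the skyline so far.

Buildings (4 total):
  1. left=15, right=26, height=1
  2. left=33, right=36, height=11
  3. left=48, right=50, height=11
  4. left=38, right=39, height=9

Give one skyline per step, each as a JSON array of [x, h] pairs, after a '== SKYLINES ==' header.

== SKYLINES ==
[[15,1],[26,0]]
[[15,1],[26,0],[33,11],[36,0]]
[[15,1],[26,0],[33,11],[36,0],[48,11],[50,0]]
[[15,1],[26,0],[33,11],[36,0],[38,9],[39,0],[48,11],[50,0]]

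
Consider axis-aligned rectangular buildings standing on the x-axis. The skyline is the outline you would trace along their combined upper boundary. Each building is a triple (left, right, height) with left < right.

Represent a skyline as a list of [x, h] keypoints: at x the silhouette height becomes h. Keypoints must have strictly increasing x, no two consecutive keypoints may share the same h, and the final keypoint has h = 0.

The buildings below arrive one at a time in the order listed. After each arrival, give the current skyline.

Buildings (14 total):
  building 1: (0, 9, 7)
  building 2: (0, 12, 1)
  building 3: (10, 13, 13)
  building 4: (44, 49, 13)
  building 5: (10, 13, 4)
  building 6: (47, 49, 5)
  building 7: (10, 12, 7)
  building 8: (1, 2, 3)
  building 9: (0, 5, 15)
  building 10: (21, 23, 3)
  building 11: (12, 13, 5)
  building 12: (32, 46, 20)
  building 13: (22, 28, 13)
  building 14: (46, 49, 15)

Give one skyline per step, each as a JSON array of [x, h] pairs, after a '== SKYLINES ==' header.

== SKYLINES ==
[[0,7],[9,0]]
[[0,7],[9,1],[12,0]]
[[0,7],[9,1],[10,13],[13,0]]
[[0,7],[9,1],[10,13],[13,0],[44,13],[49,0]]
[[0,7],[9,1],[10,13],[13,0],[44,13],[49,0]]
[[0,7],[9,1],[10,13],[13,0],[44,13],[49,0]]
[[0,7],[9,1],[10,13],[13,0],[44,13],[49,0]]
[[0,7],[9,1],[10,13],[13,0],[44,13],[49,0]]
[[0,15],[5,7],[9,1],[10,13],[13,0],[44,13],[49,0]]
[[0,15],[5,7],[9,1],[10,13],[13,0],[21,3],[23,0],[44,13],[49,0]]
[[0,15],[5,7],[9,1],[10,13],[13,0],[21,3],[23,0],[44,13],[49,0]]
[[0,15],[5,7],[9,1],[10,13],[13,0],[21,3],[23,0],[32,20],[46,13],[49,0]]
[[0,15],[5,7],[9,1],[10,13],[13,0],[21,3],[22,13],[28,0],[32,20],[46,13],[49,0]]
[[0,15],[5,7],[9,1],[10,13],[13,0],[21,3],[22,13],[28,0],[32,20],[46,15],[49,0]]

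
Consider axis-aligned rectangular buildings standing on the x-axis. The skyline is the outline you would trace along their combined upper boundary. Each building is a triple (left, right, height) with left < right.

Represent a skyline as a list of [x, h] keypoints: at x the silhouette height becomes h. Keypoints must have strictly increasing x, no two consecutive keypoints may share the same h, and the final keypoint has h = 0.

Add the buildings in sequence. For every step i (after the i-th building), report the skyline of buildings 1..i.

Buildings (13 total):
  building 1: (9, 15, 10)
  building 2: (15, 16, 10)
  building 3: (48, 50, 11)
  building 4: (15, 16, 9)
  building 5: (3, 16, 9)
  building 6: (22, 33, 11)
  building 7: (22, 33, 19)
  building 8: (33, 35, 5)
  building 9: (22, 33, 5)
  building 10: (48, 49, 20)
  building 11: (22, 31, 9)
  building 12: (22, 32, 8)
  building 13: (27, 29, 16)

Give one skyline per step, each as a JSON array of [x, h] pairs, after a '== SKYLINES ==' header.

== SKYLINES ==
[[9,10],[15,0]]
[[9,10],[16,0]]
[[9,10],[16,0],[48,11],[50,0]]
[[9,10],[16,0],[48,11],[50,0]]
[[3,9],[9,10],[16,0],[48,11],[50,0]]
[[3,9],[9,10],[16,0],[22,11],[33,0],[48,11],[50,0]]
[[3,9],[9,10],[16,0],[22,19],[33,0],[48,11],[50,0]]
[[3,9],[9,10],[16,0],[22,19],[33,5],[35,0],[48,11],[50,0]]
[[3,9],[9,10],[16,0],[22,19],[33,5],[35,0],[48,11],[50,0]]
[[3,9],[9,10],[16,0],[22,19],[33,5],[35,0],[48,20],[49,11],[50,0]]
[[3,9],[9,10],[16,0],[22,19],[33,5],[35,0],[48,20],[49,11],[50,0]]
[[3,9],[9,10],[16,0],[22,19],[33,5],[35,0],[48,20],[49,11],[50,0]]
[[3,9],[9,10],[16,0],[22,19],[33,5],[35,0],[48,20],[49,11],[50,0]]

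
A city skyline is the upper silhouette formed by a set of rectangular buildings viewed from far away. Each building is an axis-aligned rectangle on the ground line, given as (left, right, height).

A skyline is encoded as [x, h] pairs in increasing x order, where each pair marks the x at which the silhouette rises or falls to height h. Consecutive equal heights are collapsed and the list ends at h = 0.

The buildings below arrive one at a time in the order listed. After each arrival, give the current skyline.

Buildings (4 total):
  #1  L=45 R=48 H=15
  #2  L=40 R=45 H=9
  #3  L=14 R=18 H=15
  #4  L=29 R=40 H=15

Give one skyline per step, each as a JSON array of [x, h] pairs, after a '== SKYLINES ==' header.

== SKYLINES ==
[[45,15],[48,0]]
[[40,9],[45,15],[48,0]]
[[14,15],[18,0],[40,9],[45,15],[48,0]]
[[14,15],[18,0],[29,15],[40,9],[45,15],[48,0]]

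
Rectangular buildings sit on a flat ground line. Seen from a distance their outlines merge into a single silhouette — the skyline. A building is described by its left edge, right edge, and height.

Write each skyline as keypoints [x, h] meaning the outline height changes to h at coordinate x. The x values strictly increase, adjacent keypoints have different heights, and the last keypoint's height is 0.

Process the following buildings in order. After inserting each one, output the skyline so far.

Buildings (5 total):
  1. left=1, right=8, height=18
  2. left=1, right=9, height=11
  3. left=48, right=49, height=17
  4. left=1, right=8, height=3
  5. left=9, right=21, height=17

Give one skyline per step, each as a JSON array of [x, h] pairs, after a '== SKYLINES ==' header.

== SKYLINES ==
[[1,18],[8,0]]
[[1,18],[8,11],[9,0]]
[[1,18],[8,11],[9,0],[48,17],[49,0]]
[[1,18],[8,11],[9,0],[48,17],[49,0]]
[[1,18],[8,11],[9,17],[21,0],[48,17],[49,0]]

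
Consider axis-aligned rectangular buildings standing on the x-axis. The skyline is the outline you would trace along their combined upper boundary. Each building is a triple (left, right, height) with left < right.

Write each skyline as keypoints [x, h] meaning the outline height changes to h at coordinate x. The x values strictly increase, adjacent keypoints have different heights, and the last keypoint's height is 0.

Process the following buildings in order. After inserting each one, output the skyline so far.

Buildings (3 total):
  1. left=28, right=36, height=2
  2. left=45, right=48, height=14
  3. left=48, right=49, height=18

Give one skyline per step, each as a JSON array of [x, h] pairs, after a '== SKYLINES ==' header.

== SKYLINES ==
[[28,2],[36,0]]
[[28,2],[36,0],[45,14],[48,0]]
[[28,2],[36,0],[45,14],[48,18],[49,0]]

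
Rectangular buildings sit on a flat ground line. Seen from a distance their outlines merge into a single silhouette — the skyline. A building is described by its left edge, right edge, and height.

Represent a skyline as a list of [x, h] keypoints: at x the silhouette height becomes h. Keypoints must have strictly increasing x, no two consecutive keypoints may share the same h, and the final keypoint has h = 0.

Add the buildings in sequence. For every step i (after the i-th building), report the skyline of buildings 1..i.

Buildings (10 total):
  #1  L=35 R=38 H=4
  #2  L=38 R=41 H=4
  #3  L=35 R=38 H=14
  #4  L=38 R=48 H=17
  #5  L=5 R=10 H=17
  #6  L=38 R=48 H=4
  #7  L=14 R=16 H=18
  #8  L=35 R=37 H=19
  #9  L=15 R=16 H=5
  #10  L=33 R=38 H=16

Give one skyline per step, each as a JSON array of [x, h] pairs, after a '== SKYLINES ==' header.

== SKYLINES ==
[[35,4],[38,0]]
[[35,4],[41,0]]
[[35,14],[38,4],[41,0]]
[[35,14],[38,17],[48,0]]
[[5,17],[10,0],[35,14],[38,17],[48,0]]
[[5,17],[10,0],[35,14],[38,17],[48,0]]
[[5,17],[10,0],[14,18],[16,0],[35,14],[38,17],[48,0]]
[[5,17],[10,0],[14,18],[16,0],[35,19],[37,14],[38,17],[48,0]]
[[5,17],[10,0],[14,18],[16,0],[35,19],[37,14],[38,17],[48,0]]
[[5,17],[10,0],[14,18],[16,0],[33,16],[35,19],[37,16],[38,17],[48,0]]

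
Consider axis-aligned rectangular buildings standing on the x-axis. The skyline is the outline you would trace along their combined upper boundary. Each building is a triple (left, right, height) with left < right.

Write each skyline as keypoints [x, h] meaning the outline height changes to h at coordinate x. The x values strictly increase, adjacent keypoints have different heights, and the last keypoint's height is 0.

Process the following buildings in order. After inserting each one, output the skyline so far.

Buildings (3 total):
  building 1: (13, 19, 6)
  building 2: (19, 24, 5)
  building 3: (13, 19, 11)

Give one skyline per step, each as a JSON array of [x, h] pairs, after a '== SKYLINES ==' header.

== SKYLINES ==
[[13,6],[19,0]]
[[13,6],[19,5],[24,0]]
[[13,11],[19,5],[24,0]]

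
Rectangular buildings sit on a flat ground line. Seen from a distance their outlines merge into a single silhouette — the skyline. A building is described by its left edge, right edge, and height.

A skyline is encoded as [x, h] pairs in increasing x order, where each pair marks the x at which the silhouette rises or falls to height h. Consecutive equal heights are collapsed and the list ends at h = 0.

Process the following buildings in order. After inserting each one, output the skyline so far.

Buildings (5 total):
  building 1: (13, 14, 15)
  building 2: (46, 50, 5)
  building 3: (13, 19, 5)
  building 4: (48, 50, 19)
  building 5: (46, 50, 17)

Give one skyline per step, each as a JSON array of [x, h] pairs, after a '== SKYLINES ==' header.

== SKYLINES ==
[[13,15],[14,0]]
[[13,15],[14,0],[46,5],[50,0]]
[[13,15],[14,5],[19,0],[46,5],[50,0]]
[[13,15],[14,5],[19,0],[46,5],[48,19],[50,0]]
[[13,15],[14,5],[19,0],[46,17],[48,19],[50,0]]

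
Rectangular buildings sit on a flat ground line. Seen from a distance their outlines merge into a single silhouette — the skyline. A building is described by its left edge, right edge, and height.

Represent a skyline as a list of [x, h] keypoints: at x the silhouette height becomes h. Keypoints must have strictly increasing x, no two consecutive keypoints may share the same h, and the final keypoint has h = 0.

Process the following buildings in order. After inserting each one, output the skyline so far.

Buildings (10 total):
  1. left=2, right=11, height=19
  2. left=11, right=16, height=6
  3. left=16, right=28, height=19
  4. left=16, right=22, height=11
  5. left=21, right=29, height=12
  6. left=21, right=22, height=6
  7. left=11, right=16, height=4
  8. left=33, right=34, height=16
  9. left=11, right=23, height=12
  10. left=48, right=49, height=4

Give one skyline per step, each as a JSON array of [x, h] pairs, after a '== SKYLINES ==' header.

== SKYLINES ==
[[2,19],[11,0]]
[[2,19],[11,6],[16,0]]
[[2,19],[11,6],[16,19],[28,0]]
[[2,19],[11,6],[16,19],[28,0]]
[[2,19],[11,6],[16,19],[28,12],[29,0]]
[[2,19],[11,6],[16,19],[28,12],[29,0]]
[[2,19],[11,6],[16,19],[28,12],[29,0]]
[[2,19],[11,6],[16,19],[28,12],[29,0],[33,16],[34,0]]
[[2,19],[11,12],[16,19],[28,12],[29,0],[33,16],[34,0]]
[[2,19],[11,12],[16,19],[28,12],[29,0],[33,16],[34,0],[48,4],[49,0]]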